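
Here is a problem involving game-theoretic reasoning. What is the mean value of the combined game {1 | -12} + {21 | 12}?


G1 = {1 | -12}, G2 = {21 | 12}
Each is a switch {a | b} with numbers a > b; its mean value is (a + b)/2, and mean value is additive over game sums: m(G1 + G2) = m(G1) + m(G2).
Mean of G1 = (1 + (-12))/2 = -11/2 = -11/2
Mean of G2 = (21 + (12))/2 = 33/2 = 33/2
Mean of G1 + G2 = -11/2 + 33/2 = 11

11


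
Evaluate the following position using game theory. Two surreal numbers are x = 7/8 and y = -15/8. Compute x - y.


x = 7/8, y = -15/8
Converting to common denominator: 8
x = 7/8, y = -15/8
x - y = 7/8 - -15/8 = 11/4

11/4


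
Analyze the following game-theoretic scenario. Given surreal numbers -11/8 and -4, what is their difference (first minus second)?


x = -11/8, y = -4
Converting to common denominator: 8
x = -11/8, y = -32/8
x - y = -11/8 - -4 = 21/8

21/8


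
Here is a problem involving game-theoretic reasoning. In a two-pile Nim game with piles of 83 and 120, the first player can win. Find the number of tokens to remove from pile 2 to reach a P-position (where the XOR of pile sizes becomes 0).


Piles: 83 and 120
Current XOR: 83 XOR 120 = 43 (non-zero, so this is an N-position).
To make the XOR zero, we need to find a move that balances the piles.
For pile 2 (size 120): target = 120 XOR 43 = 83
We reduce pile 2 from 120 to 83.
Tokens removed: 120 - 83 = 37
Verification: 83 XOR 83 = 0

37


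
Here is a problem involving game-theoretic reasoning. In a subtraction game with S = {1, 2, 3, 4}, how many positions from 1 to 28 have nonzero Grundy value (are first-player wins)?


Subtraction set S = {1, 2, 3, 4}, so G(n) = n mod 5.
G(n) = 0 when n is a multiple of 5.
Multiples of 5 in [1, 28]: 5
N-positions (nonzero Grundy) = 28 - 5 = 23

23


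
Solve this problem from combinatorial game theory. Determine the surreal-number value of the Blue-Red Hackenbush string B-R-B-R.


Edges (from ground): B-R-B-R
By Berlekamp's sign-expansion rule, a Blue-Red Hackenbush stalk has the value of the surreal number whose sign sequence is the edge sequence with B -> + and R -> -.
Sign sequence: +-+-
Trace the sign expansion in the surreal number tree, starting from 0:
Edge 1: B (sign +) -> bounds (0, +inf), value = 1
Edge 2: R (sign -) -> bounds (0, 1), value = 1/2
Edge 3: B (sign +) -> bounds (1/2, 1), value = 3/4
Edge 4: R (sign -) -> bounds (1/2, 3/4), value = 5/8
Game value = 5/8

5/8


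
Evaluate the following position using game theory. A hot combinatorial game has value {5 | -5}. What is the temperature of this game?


The game is {5 | -5}, a switch {a | b} with numbers a > b.
Cooling {a | b} by t gives {a - t | b + t}, which stops being hot when a - t = b + t, i.e. at t = (a - b)/2. So the temperature of a switch is (a - b)/2.
Temperature = (Left option - Right option) / 2
= (5 - (-5)) / 2
= 10 / 2
= 5

5


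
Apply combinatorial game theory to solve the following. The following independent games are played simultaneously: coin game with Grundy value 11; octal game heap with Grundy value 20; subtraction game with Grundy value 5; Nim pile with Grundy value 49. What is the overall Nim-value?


By the Sprague-Grundy theorem, the Grundy value of a sum of games is the XOR of individual Grundy values.
coin game: Grundy value = 11. Running XOR: 0 XOR 11 = 11
octal game heap: Grundy value = 20. Running XOR: 11 XOR 20 = 31
subtraction game: Grundy value = 5. Running XOR: 31 XOR 5 = 26
Nim pile: Grundy value = 49. Running XOR: 26 XOR 49 = 43
The combined Grundy value is 43.

43


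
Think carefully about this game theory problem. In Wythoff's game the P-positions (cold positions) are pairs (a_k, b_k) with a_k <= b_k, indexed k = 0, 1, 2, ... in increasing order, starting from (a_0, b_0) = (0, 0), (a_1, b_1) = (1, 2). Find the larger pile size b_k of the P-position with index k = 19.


By Wythoff's theorem, a_k = floor(k * phi) and b_k = floor(k * phi^2) = a_k + k, where phi = (1 + sqrt(5))/2 is the golden ratio.
phi = (1 + sqrt(5))/2 = 1.618034
phi^2 = phi + 1 = 2.618034
k = 19
k * phi^2 = 19 * 2.618034 = 49.742646
b_19 = floor(k * phi^2) = 49 (check: a_19 + k = 30 + 19 = 49)

49


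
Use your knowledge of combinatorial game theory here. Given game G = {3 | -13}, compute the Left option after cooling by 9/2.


Original game: {3 | -13} (a switch {a | b} with a > b).
Cooling by t (for t below the temperature (a - b)/2 = 8) taxes each move by t: {a | b} cooled by t is {a - t | b + t}.
Cooling amount: t = 9/2
Cooled Left option: 3 - 9/2 = -3/2
Cooled Right option: -13 + 9/2 = -17/2
Cooled game: {-3/2 | -17/2}
Left option = -3/2

-3/2


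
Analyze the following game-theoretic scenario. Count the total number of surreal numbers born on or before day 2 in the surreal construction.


Day 0: {|} = 0 is born. Count = 1.
Day n: the number of surreal numbers born by day n is 2^(n+1) - 1.
By day 0: 2^1 - 1 = 1
By day 1: 2^2 - 1 = 3
By day 2: 2^3 - 1 = 7
By day 2: 7 surreal numbers.

7


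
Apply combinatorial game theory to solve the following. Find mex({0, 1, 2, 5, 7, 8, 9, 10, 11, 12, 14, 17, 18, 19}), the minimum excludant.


Set = {0, 1, 2, 5, 7, 8, 9, 10, 11, 12, 14, 17, 18, 19}
0 is in the set.
1 is in the set.
2 is in the set.
3 is NOT in the set. This is the mex.
mex = 3

3


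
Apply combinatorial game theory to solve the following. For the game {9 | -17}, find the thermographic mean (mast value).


Game = {9 | -17}, a switch {a | b} with numbers a > b.
Its thermograph has left wall a - t and right wall b + t, which meet at t = (a - b)/2, where both equal (a + b)/2. So the mast (mean value) is at (a + b)/2.
Mean = (9 + (-17))/2 = -8/2 = -4

-4


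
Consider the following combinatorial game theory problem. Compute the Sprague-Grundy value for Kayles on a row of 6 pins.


Kayles: a move removes 1 or 2 adjacent pins from a contiguous row.
Removing pins from a row of k leaves two independent rows (a, b) with a + b = k - 1 (one pin) or a + b = k - 2 (two pins); an end removal gives a = 0.
By Sprague-Grundy, G(k) = mex{ G(a) XOR G(b) } over all these splits. G(0) = 0.
G(1): splits (0,0):0^0=0 -> mex({0}) = 1
G(2): splits (0,1):0^1=1 (0,0):0^0=0 -> mex({0, 1}) = 2
G(3): splits (0,2):0^2=2 (1,1):1^1=0 (0,1):0^1=1 -> mex({0, 1, 2}) = 3
G(4): splits (0,3):0^3=3 (1,2):1^2=3 (0,2):0^2=2 (1,1):1^1=0 -> mex({0, 2, 3}) = 1
G(5): splits (0,4):0^1=1 (1,3):1^3=2 (2,2):2^2=0 (0,3):0^3=3 (1,2):1^2=3 -> mex({0, 1, 2, 3}) = 4
G(6) = mex({0, 1, 2, 4}) = 3
Therefore G(6) = 3.

3


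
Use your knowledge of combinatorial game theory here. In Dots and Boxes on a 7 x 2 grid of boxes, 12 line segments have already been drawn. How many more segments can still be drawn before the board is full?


Grid: 7 x 2 boxes, i.e. 8 rows and 3 columns of dots.
Horizontal edges: (rows + 1) * cols = 8 * 2 = 16
Vertical edges: rows * (cols + 1) = 7 * 3 = 21
Total edges: 16 + 21 = 37
Edges drawn: 12
Remaining: 37 - 12 = 25

25


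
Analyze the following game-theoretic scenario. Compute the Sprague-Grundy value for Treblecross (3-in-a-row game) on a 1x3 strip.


Treblecross: place X on empty cells; 3-in-a-row wins.
Playing within two cells of an existing X lets the opponent win at once, so sensible play treats the cells i-2..i+2 around each X as dead. The player left with no safe cell loses, so this is a normal-play take-away game on strips of safe cells.
Placing X at cell i (0-indexed) of a strip of k safe cells leaves independent strips of sizes max(0, i-2) and max(0, k-i-3). Hence G(k) = mex{ G(max(0,i-2)) XOR G(max(0,k-i-3)) : 0 <= i < k }, with G(0) = 0.
G(1): splits (0,0):0^0=0 -> mex({0}) = 1
G(2): splits (0,0):0^0=0 -> mex({0}) = 1
G(3): splits (0,0):0^0=0 -> mex({0}) = 1
Therefore G(3) = 1.

1


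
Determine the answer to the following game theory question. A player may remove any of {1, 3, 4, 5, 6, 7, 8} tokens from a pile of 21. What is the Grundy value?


The subtraction set is S = {1, 3, 4, 5, 6, 7, 8}.
G(k) = mex{ G(k - s) : s in S, s <= k }. We compute iteratively: G(0) = 0.
G(1) = mex({0}) = 1
G(2) = mex({1}) = 0
G(3) = mex({0}) = 1
G(4) = mex({0, 1}) = 2
G(5) = mex({0, 1, 2}) = 3
G(6) = mex({0, 1, 3}) = 2
G(7) = mex({0, 1, 2}) = 3
G(8) = mex({0, 1, 2, 3}) = 4
G(9) = mex({0, 1, 2, 3, 4}) = 5
G(10) = mex({0, 1, 2, 3, 5}) = 4
G(11) = mex({1, 2, 3, 4}) = 0
G(12) = mex({0, 2, 3, 4, 5}) = 1
G(13) = mex({1, 2, 3, 4, 5}) = 0
G(14) = mex({0, 2, 3, 4, 5}) = 1
G(15) = mex({0, 1, 3, 4, 5}) = 2
G(16) = mex({0, 1, 2, 4, 5}) = 3
G(17) = mex({0, 1, 3, 4, 5}) = 2
G(18) = mex({0, 1, 2, 4}) = 3
Observe that G(11)..G(18) = 0, 1, 0, 1, 2, 3, 2, 3 repeats G(0)..G(7) = 0, 1, 0, 1, 2, 3, 2, 3.
For k >= max(S) = 8, G(k) is determined by the previous 8 values G(k-8)..G(k-1); a window of 8 consecutive values has recurred shifted by 11, so by induction G(k + 11) = G(k) for all k >= 0: the sequence is periodic from the start with period 11.
One period: G(0..10) = 0, 1, 0, 1, 2, 3, 2, 3, 4, 5, 4.
21 mod 11 = 10, so G(21) = G(10) = 4.

4


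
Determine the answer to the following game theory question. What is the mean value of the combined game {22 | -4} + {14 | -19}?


G1 = {22 | -4}, G2 = {14 | -19}
Each is a switch {a | b} with numbers a > b; its mean value is (a + b)/2, and mean value is additive over game sums: m(G1 + G2) = m(G1) + m(G2).
Mean of G1 = (22 + (-4))/2 = 18/2 = 9
Mean of G2 = (14 + (-19))/2 = -5/2 = -5/2
Mean of G1 + G2 = 9 + -5/2 = 13/2

13/2


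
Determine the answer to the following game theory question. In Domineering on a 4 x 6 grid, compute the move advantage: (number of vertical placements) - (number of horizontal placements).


Board is 4 x 6 (rows x cols).
Left (vertical) placements: (rows-1) * cols = 3 * 6 = 18
Right (horizontal) placements: rows * (cols-1) = 4 * 5 = 20
Advantage = Left - Right = 18 - 20 = -2

-2


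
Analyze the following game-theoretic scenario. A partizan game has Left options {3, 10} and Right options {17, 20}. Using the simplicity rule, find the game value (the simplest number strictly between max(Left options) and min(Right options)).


Left options: {3, 10}, max = 10
Right options: {17, 20}, min = 17
All options are numbers and max(Left) < min(Right), so by the simplicity theorem the value is the simplest (earliest-born) number strictly between 10 and 17.
Integers 11 through 16 all lie strictly between 10 and 17.
Among integers, the simplest (lowest birthday = smallest |n|; 0 is born on day 0, +-n on day n) is 11.
No non-integer in the interval can be simpler: if x is a non-integer in the interval, then floor(x) or ceil(x) also lies in the interval (the interval contains an integer), and both are proper prefixes of x's sign expansion, i.e. born earlier. So the game value is 11.
Game value = 11

11


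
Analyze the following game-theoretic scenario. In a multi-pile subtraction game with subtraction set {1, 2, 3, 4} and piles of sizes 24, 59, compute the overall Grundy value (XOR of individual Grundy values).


Subtraction set: {1, 2, 3, 4}
For this subtraction set, G(n) = n mod 5 (period = max + 1 = 5).
Pile 1 (size 24): G(24) = 24 mod 5 = 4
Pile 2 (size 59): G(59) = 59 mod 5 = 4
Total Grundy value = XOR of all: 4 XOR 4 = 0

0


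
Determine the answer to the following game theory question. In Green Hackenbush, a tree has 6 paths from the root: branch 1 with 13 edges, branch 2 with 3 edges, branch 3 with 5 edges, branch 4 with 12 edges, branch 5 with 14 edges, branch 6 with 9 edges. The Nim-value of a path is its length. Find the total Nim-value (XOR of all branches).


The tree has 6 branches from the ground vertex.
In Green Hackenbush, the Nim-value of a simple path of length k is k.
Branch 1: length 13, Nim-value = 13
Branch 2: length 3, Nim-value = 3
Branch 3: length 5, Nim-value = 5
Branch 4: length 12, Nim-value = 12
Branch 5: length 14, Nim-value = 14
Branch 6: length 9, Nim-value = 9
Total Nim-value = XOR of all branch values:
0 XOR 13 = 13
13 XOR 3 = 14
14 XOR 5 = 11
11 XOR 12 = 7
7 XOR 14 = 9
9 XOR 9 = 0
Nim-value of the tree = 0

0


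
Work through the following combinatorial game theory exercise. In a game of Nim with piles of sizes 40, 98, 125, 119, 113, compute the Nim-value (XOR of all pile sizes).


We need the XOR (exclusive or) of all pile sizes.
After XOR-ing pile 1 (size 40): 0 XOR 40 = 40
After XOR-ing pile 2 (size 98): 40 XOR 98 = 74
After XOR-ing pile 3 (size 125): 74 XOR 125 = 55
After XOR-ing pile 4 (size 119): 55 XOR 119 = 64
After XOR-ing pile 5 (size 113): 64 XOR 113 = 49
The Nim-value of this position is 49.

49


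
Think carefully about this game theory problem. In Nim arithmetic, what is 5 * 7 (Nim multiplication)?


Nim multiplication is bilinear over XOR: (u XOR v) * w = (u*w) XOR (v*w).
So we split each operand into its bit components and XOR the pairwise Nim products.
5 = 1 + 4 (as XOR of powers of 2).
7 = 1 + 2 + 4 (as XOR of powers of 2).
Using the standard Nim-product table on single bits:
  2*2 = 3,   2*4 = 8,   2*8 = 12,
  4*4 = 6,   4*8 = 11,  8*8 = 13,
and  1*x = x (identity), k*l = l*k (commutative).
Pairwise Nim products:
  1 * 1 = 1
  1 * 2 = 2
  1 * 4 = 4
  4 * 1 = 4
  4 * 2 = 8
  4 * 4 = 6
XOR them: 1 XOR 2 XOR 4 XOR 4 XOR 8 XOR 6 = 13.
Result: 5 * 7 = 13 (in Nim).

13


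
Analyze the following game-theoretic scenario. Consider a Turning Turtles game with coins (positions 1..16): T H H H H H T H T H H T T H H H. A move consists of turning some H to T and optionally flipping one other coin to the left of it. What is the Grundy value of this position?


Coins: T H H H H H T H T H H T T H H H
Key fact: a single head at position k behaves exactly like a Nim heap of size k (turning it to T and optionally flipping a coin at j < k corresponds to moving the heap from k to j, or to 0), and heads combine as a disjunctive sum (two heads at the same place would cancel, matching j XOR j = 0). So the Nim-value is the XOR of the 1-indexed positions of the heads.
Face-up positions (1-indexed): [2, 3, 4, 5, 6, 8, 10, 11, 14, 15, 16]
XOR 0 with 2: 0 XOR 2 = 2
XOR 2 with 3: 2 XOR 3 = 1
XOR 1 with 4: 1 XOR 4 = 5
XOR 5 with 5: 5 XOR 5 = 0
XOR 0 with 6: 0 XOR 6 = 6
XOR 6 with 8: 6 XOR 8 = 14
XOR 14 with 10: 14 XOR 10 = 4
XOR 4 with 11: 4 XOR 11 = 15
XOR 15 with 14: 15 XOR 14 = 1
XOR 1 with 15: 1 XOR 15 = 14
XOR 14 with 16: 14 XOR 16 = 30
Nim-value = 30

30


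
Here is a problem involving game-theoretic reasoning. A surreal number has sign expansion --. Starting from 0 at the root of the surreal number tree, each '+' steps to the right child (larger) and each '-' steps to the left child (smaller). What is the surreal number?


Sign expansion: --
Rule: track bounds (lo, hi), initially (-inf, +inf). On '+', the current value becomes lo and we move to the simplest number in (value, hi): value + 1 if hi = +inf, otherwise the midpoint (value + hi)/2. On '-', the current value becomes hi and we move to value - 1 if lo = -inf, otherwise the midpoint (lo + value)/2.
Start at 0.
Step 1: sign = -, move left. Bounds: (-inf, 0). Value = -1
Step 2: sign = -, move left. Bounds: (-inf, -1). Value = -2
The surreal number with sign expansion -- is -2.

-2


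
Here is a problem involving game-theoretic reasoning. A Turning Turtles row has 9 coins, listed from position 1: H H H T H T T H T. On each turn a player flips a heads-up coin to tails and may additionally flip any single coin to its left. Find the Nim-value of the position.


Coins: H H H T H T T H T
Key fact: a single head at position k behaves exactly like a Nim heap of size k (turning it to T and optionally flipping a coin at j < k corresponds to moving the heap from k to j, or to 0), and heads combine as a disjunctive sum (two heads at the same place would cancel, matching j XOR j = 0). So the Nim-value is the XOR of the 1-indexed positions of the heads.
Face-up positions (1-indexed): [1, 2, 3, 5, 8]
XOR 0 with 1: 0 XOR 1 = 1
XOR 1 with 2: 1 XOR 2 = 3
XOR 3 with 3: 3 XOR 3 = 0
XOR 0 with 5: 0 XOR 5 = 5
XOR 5 with 8: 5 XOR 8 = 13
Nim-value = 13

13


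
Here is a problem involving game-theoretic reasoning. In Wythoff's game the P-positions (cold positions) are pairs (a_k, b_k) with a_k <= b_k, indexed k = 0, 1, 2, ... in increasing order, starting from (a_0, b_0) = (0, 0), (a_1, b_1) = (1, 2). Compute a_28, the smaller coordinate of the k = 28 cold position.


By Wythoff's theorem, a_k = floor(k * phi) and b_k = floor(k * phi^2) = a_k + k, where phi = (1 + sqrt(5))/2 is the golden ratio.
phi = (1 + sqrt(5))/2 = 1.618034
k = 28
k * phi = 28 * 1.618034 = 45.304952
a_28 = floor(k * phi) = 45

45


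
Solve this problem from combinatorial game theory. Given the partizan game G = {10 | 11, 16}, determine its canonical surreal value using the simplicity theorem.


Left options: {10}, max = 10
Right options: {11, 16}, min = 11
All options are numbers and max(Left) < min(Right), so by the simplicity theorem the value is the simplest (earliest-born) number strictly between 10 and 11.
No integer lies strictly between 10 and 11, so the value is the dyadic rational m/2^k in the interval with the smallest k (then m odd); search k = 1, 2, ...:
Denominator 2: 21/2 lies strictly between 10 and 11 -- found.
The simplest number in the interval is 21/2.
Game value = 21/2

21/2


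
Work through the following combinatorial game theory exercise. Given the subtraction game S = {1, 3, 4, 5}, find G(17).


The subtraction set is S = {1, 3, 4, 5}.
G(k) = mex{ G(k - s) : s in S, s <= k }. We compute iteratively: G(0) = 0.
G(1) = mex({0}) = 1
G(2) = mex({1}) = 0
G(3) = mex({0}) = 1
G(4) = mex({0, 1}) = 2
G(5) = mex({0, 1, 2}) = 3
G(6) = mex({0, 1, 3}) = 2
G(7) = mex({0, 1, 2}) = 3
G(8) = mex({1, 2, 3}) = 0
G(9) = mex({0, 2, 3}) = 1
G(10) = mex({1, 2, 3}) = 0
G(11) = mex({0, 2, 3}) = 1
G(12) = mex({0, 1, 3}) = 2
Observe that G(8)..G(12) = 0, 1, 0, 1, 2 repeats G(0)..G(4) = 0, 1, 0, 1, 2.
For k >= max(S) = 5, G(k) is determined by the previous 5 values G(k-5)..G(k-1); a window of 5 consecutive values has recurred shifted by 8, so by induction G(k + 8) = G(k) for all k >= 0: the sequence is periodic from the start with period 8.
One period: G(0..7) = 0, 1, 0, 1, 2, 3, 2, 3.
17 mod 8 = 1, so G(17) = G(1) = 1.

1


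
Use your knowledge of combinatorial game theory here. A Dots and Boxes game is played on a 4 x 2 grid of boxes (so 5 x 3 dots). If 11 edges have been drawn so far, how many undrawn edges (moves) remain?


Grid: 4 x 2 boxes, i.e. 5 rows and 3 columns of dots.
Horizontal edges: (rows + 1) * cols = 5 * 2 = 10
Vertical edges: rows * (cols + 1) = 4 * 3 = 12
Total edges: 10 + 12 = 22
Edges drawn: 11
Remaining: 22 - 11 = 11

11


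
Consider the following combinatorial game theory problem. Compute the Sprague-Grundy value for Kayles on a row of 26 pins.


Kayles: a move removes 1 or 2 adjacent pins from a contiguous row.
Removing pins from a row of k leaves two independent rows (a, b) with a + b = k - 1 (one pin) or a + b = k - 2 (two pins); an end removal gives a = 0.
By Sprague-Grundy, G(k) = mex{ G(a) XOR G(b) } over all these splits. G(0) = 0.
G(1): splits (0,0):0^0=0 -> mex({0}) = 1
G(2): splits (0,1):0^1=1 (0,0):0^0=0 -> mex({0, 1}) = 2
G(3): splits (0,2):0^2=2 (1,1):1^1=0 (0,1):0^1=1 -> mex({0, 1, 2}) = 3
G(4): splits (0,3):0^3=3 (1,2):1^2=3 (0,2):0^2=2 (1,1):1^1=0 -> mex({0, 2, 3}) = 1
G(5): splits (0,4):0^1=1 (1,3):1^3=2 (2,2):2^2=0 (0,3):0^3=3 (1,2):1^2=3 -> mex({0, 1, 2, 3}) = 4
G(6) = mex({0, 1, 2, 4}) = 3
G(7) = mex({0, 1, 3, 4, 5}) = 2
G(8) = mex({0, 2, 3, 5, 6}) = 1
G(9) = mex({0, 1, 2, 3, 6, 7}) = 4
G(10) = mex({0, 1, 3, 4, 5, 7}) = 2
G(11) = mex({0, 1, 2, 3, 4, 5}) = 6
G(12) = mex({0, 1, 2, 3, 5, 6, 7}) = 4
G(13) = mex({0, 2, 3, 4, 6, 7}) = 1
G(14) = mex({0, 1, 4, 5, 6, 7}) = 2
G(15) = mex({0, 1, 2, 3, 4, 5, 6}) = 7
G(16) = mex({0, 2, 3, 5, 6, 7}) = 1
G(17) = mex({0, 1, 2, 3, 5, 6, 7}) = 4
G(18) = mex({0, 1, 2, 4, 5, 6}) = 3
G(19) = mex({0, 1, 3, 4, 5, 7}) = 2
G(20) = mex({0, 2, 3, 4, 5, 6, 7}) = 1
G(21) = mex({0, 1, 2, 3, 5, 6, 7}) = 4
G(22) = mex({0, 1, 2, 3, 4, 5, 7}) = 6
G(23) = mex({0, 1, 2, 3, 4, 5, 6}) = 7
G(24) = mex({0, 1, 2, 3, 5, 6, 7}) = 4
G(25) = mex({0, 2, 3, 4, 6, 7}) = 1
G(26) = mex({0, 1, 3, 4, 5, 6, 7}) = 2
Therefore G(26) = 2.

2


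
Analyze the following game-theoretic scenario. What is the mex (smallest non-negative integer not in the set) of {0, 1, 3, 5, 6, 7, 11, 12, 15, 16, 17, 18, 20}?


Set = {0, 1, 3, 5, 6, 7, 11, 12, 15, 16, 17, 18, 20}
0 is in the set.
1 is in the set.
2 is NOT in the set. This is the mex.
mex = 2

2


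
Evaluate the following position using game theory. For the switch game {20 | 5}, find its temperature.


The game is {20 | 5}, a switch {a | b} with numbers a > b.
Cooling {a | b} by t gives {a - t | b + t}, which stops being hot when a - t = b + t, i.e. at t = (a - b)/2. So the temperature of a switch is (a - b)/2.
Temperature = (Left option - Right option) / 2
= (20 - (5)) / 2
= 15 / 2
= 15/2

15/2


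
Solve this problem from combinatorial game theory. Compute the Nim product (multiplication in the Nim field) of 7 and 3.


Nim multiplication is bilinear over XOR: (u XOR v) * w = (u*w) XOR (v*w).
So we split each operand into its bit components and XOR the pairwise Nim products.
7 = 1 + 2 + 4 (as XOR of powers of 2).
3 = 1 + 2 (as XOR of powers of 2).
Using the standard Nim-product table on single bits:
  2*2 = 3,   2*4 = 8,   2*8 = 12,
  4*4 = 6,   4*8 = 11,  8*8 = 13,
and  1*x = x (identity), k*l = l*k (commutative).
Pairwise Nim products:
  1 * 1 = 1
  1 * 2 = 2
  2 * 1 = 2
  2 * 2 = 3
  4 * 1 = 4
  4 * 2 = 8
XOR them: 1 XOR 2 XOR 2 XOR 3 XOR 4 XOR 8 = 14.
Result: 7 * 3 = 14 (in Nim).

14


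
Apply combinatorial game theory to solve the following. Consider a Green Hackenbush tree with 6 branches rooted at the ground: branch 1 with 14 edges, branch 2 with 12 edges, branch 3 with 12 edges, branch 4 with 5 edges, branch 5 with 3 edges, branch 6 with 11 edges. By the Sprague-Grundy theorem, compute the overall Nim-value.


The tree has 6 branches from the ground vertex.
In Green Hackenbush, the Nim-value of a simple path of length k is k.
Branch 1: length 14, Nim-value = 14
Branch 2: length 12, Nim-value = 12
Branch 3: length 12, Nim-value = 12
Branch 4: length 5, Nim-value = 5
Branch 5: length 3, Nim-value = 3
Branch 6: length 11, Nim-value = 11
Total Nim-value = XOR of all branch values:
0 XOR 14 = 14
14 XOR 12 = 2
2 XOR 12 = 14
14 XOR 5 = 11
11 XOR 3 = 8
8 XOR 11 = 3
Nim-value of the tree = 3

3


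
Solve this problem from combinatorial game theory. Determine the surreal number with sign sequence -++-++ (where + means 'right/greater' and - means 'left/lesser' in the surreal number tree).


Sign expansion: -++-++
Rule: track bounds (lo, hi), initially (-inf, +inf). On '+', the current value becomes lo and we move to the simplest number in (value, hi): value + 1 if hi = +inf, otherwise the midpoint (value + hi)/2. On '-', the current value becomes hi and we move to value - 1 if lo = -inf, otherwise the midpoint (lo + value)/2.
Start at 0.
Step 1: sign = -, move left. Bounds: (-inf, 0). Value = -1
Step 2: sign = +, move right. Bounds: (-1, 0). Value = -1/2
Step 3: sign = +, move right. Bounds: (-1/2, 0). Value = -1/4
Step 4: sign = -, move left. Bounds: (-1/2, -1/4). Value = -3/8
Step 5: sign = +, move right. Bounds: (-3/8, -1/4). Value = -5/16
Step 6: sign = +, move right. Bounds: (-5/16, -1/4). Value = -9/32
The surreal number with sign expansion -++-++ is -9/32.

-9/32


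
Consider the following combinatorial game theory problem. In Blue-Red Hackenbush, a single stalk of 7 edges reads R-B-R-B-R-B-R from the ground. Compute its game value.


Edges (from ground): R-B-R-B-R-B-R
By Berlekamp's sign-expansion rule, a Blue-Red Hackenbush stalk has the value of the surreal number whose sign sequence is the edge sequence with B -> + and R -> -.
Sign sequence: -+-+-+-
Trace the sign expansion in the surreal number tree, starting from 0:
Edge 1: R (sign -) -> bounds (-inf, 0), value = -1
Edge 2: B (sign +) -> bounds (-1, 0), value = -1/2
Edge 3: R (sign -) -> bounds (-1, -1/2), value = -3/4
Edge 4: B (sign +) -> bounds (-3/4, -1/2), value = -5/8
Edge 5: R (sign -) -> bounds (-3/4, -5/8), value = -11/16
Edge 6: B (sign +) -> bounds (-11/16, -5/8), value = -21/32
Edge 7: R (sign -) -> bounds (-11/16, -21/32), value = -43/64
Game value = -43/64

-43/64


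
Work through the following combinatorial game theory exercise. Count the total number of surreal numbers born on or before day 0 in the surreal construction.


Day 0: {|} = 0 is born. Count = 1.
Day n: the number of surreal numbers born by day n is 2^(n+1) - 1.
By day 0: 2^1 - 1 = 1
By day 0: 1 surreal numbers.

1


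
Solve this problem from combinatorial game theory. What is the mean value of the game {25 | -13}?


Game = {25 | -13}, a switch {a | b} with numbers a > b.
Its thermograph has left wall a - t and right wall b + t, which meet at t = (a - b)/2, where both equal (a + b)/2. So the mast (mean value) is at (a + b)/2.
Mean = (25 + (-13))/2 = 12/2 = 6

6


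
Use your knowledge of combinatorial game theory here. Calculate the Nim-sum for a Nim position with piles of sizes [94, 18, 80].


We need the XOR (exclusive or) of all pile sizes.
After XOR-ing pile 1 (size 94): 0 XOR 94 = 94
After XOR-ing pile 2 (size 18): 94 XOR 18 = 76
After XOR-ing pile 3 (size 80): 76 XOR 80 = 28
The Nim-value of this position is 28.

28


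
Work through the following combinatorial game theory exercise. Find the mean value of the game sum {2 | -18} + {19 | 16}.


G1 = {2 | -18}, G2 = {19 | 16}
Each is a switch {a | b} with numbers a > b; its mean value is (a + b)/2, and mean value is additive over game sums: m(G1 + G2) = m(G1) + m(G2).
Mean of G1 = (2 + (-18))/2 = -16/2 = -8
Mean of G2 = (19 + (16))/2 = 35/2 = 35/2
Mean of G1 + G2 = -8 + 35/2 = 19/2

19/2


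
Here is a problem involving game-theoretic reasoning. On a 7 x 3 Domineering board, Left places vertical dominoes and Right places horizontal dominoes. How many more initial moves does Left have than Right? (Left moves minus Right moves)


Board is 7 x 3 (rows x cols).
Left (vertical) placements: (rows-1) * cols = 6 * 3 = 18
Right (horizontal) placements: rows * (cols-1) = 7 * 2 = 14
Advantage = Left - Right = 18 - 14 = 4

4


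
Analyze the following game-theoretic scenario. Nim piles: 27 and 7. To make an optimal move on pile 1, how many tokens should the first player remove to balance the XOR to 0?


Piles: 27 and 7
Current XOR: 27 XOR 7 = 28 (non-zero, so this is an N-position).
To make the XOR zero, we need to find a move that balances the piles.
For pile 1 (size 27): target = 27 XOR 28 = 7
We reduce pile 1 from 27 to 7.
Tokens removed: 27 - 7 = 20
Verification: 7 XOR 7 = 0

20


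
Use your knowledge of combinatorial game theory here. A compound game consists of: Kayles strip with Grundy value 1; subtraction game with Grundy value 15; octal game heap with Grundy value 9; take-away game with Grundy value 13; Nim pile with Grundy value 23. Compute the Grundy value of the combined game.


By the Sprague-Grundy theorem, the Grundy value of a sum of games is the XOR of individual Grundy values.
Kayles strip: Grundy value = 1. Running XOR: 0 XOR 1 = 1
subtraction game: Grundy value = 15. Running XOR: 1 XOR 15 = 14
octal game heap: Grundy value = 9. Running XOR: 14 XOR 9 = 7
take-away game: Grundy value = 13. Running XOR: 7 XOR 13 = 10
Nim pile: Grundy value = 23. Running XOR: 10 XOR 23 = 29
The combined Grundy value is 29.

29


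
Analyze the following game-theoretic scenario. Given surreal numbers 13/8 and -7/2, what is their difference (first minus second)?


x = 13/8, y = -7/2
Converting to common denominator: 8
x = 13/8, y = -28/8
x - y = 13/8 - -7/2 = 41/8

41/8


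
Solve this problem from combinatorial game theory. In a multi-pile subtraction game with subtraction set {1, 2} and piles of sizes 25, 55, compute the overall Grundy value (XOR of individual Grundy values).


Subtraction set: {1, 2}
For this subtraction set, G(n) = n mod 3 (period = max + 1 = 3).
Pile 1 (size 25): G(25) = 25 mod 3 = 1
Pile 2 (size 55): G(55) = 55 mod 3 = 1
Total Grundy value = XOR of all: 1 XOR 1 = 0

0


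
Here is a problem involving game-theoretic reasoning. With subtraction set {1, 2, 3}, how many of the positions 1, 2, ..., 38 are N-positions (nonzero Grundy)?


Subtraction set S = {1, 2, 3}, so G(n) = n mod 4.
G(n) = 0 when n is a multiple of 4.
Multiples of 4 in [1, 38]: 9
N-positions (nonzero Grundy) = 38 - 9 = 29

29


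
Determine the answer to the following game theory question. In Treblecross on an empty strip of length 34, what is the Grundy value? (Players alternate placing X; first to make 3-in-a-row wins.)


Treblecross: place X on empty cells; 3-in-a-row wins.
Playing within two cells of an existing X lets the opponent win at once, so sensible play treats the cells i-2..i+2 around each X as dead. The player left with no safe cell loses, so this is a normal-play take-away game on strips of safe cells.
Placing X at cell i (0-indexed) of a strip of k safe cells leaves independent strips of sizes max(0, i-2) and max(0, k-i-3). Hence G(k) = mex{ G(max(0,i-2)) XOR G(max(0,k-i-3)) : 0 <= i < k }, with G(0) = 0.
G(1): splits (0,0):0^0=0 -> mex({0}) = 1
G(2): splits (0,0):0^0=0 -> mex({0}) = 1
G(3): splits (0,0):0^0=0 -> mex({0}) = 1
G(4): splits (0,1):0^1=1 (0,0):0^0=0 -> mex({0, 1}) = 2
G(5): splits (0,2):0^1=1 (0,1):0^1=1 (0,0):0^0=0 -> mex({0, 1}) = 2
G(6) = mex({1}) = 0
G(7) = mex({0, 1, 2}) = 3
G(8) = mex({0, 1, 2}) = 3
G(9) = mex({0, 2}) = 1
G(10) = mex({0, 2, 3}) = 1
G(11) = mex({0, 3}) = 1
G(12) = mex({1, 3}) = 0
G(13) = mex({0, 1, 2, 3}) = 4
G(14) = mex({0, 1, 2}) = 3
G(15) = mex({0, 1, 2}) = 3
G(16) = mex({0, 1, 2, 4}) = 3
G(17) = mex({0, 1, 3, 4}) = 2
G(18) = mex({0, 1, 3, 4}) = 2
G(19) = mex({0, 1, 3, 5}) = 2
G(20) = mex({0, 1, 2, 3, 5}) = 4
G(21) = mex({0, 1, 2, 3, 5}) = 4
G(22) = mex({1, 2, 6}) = 0
G(23) = mex({0, 1, 2, 3, 4, 6}) = 5
G(24) = mex({0, 1, 2, 3, 4}) = 5
G(25) = mex({0, 1, 3, 4, 7}) = 2
G(26) = mex({0, 1, 3, 4, 5, 7}) = 2
G(27) = mex({0, 1, 3, 5}) = 2
G(28) = mex({0, 1, 2, 5}) = 3
G(29) = mex({0, 1, 2, 4, 5, 6}) = 3
G(30) = mex({1, 2, 4, 6}) = 0
G(31) = mex({0, 1, 2, 3, 4, 6}) = 5
G(32) = mex({1, 2, 3, 4, 7}) = 0
G(33) = mex({0, 3, 7}) = 1
G(34) = mex({0, 2, 3, 5, 7}) = 1
Therefore G(34) = 1.

1


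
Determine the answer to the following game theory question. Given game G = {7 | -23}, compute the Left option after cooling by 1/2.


Original game: {7 | -23} (a switch {a | b} with a > b).
Cooling by t (for t below the temperature (a - b)/2 = 15) taxes each move by t: {a | b} cooled by t is {a - t | b + t}.
Cooling amount: t = 1/2
Cooled Left option: 7 - 1/2 = 13/2
Cooled Right option: -23 + 1/2 = -45/2
Cooled game: {13/2 | -45/2}
Left option = 13/2

13/2


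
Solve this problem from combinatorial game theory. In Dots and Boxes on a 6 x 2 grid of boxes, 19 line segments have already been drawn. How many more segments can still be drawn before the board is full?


Grid: 6 x 2 boxes, i.e. 7 rows and 3 columns of dots.
Horizontal edges: (rows + 1) * cols = 7 * 2 = 14
Vertical edges: rows * (cols + 1) = 6 * 3 = 18
Total edges: 14 + 18 = 32
Edges drawn: 19
Remaining: 32 - 19 = 13

13


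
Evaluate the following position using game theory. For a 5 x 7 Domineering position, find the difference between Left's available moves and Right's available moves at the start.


Board is 5 x 7 (rows x cols).
Left (vertical) placements: (rows-1) * cols = 4 * 7 = 28
Right (horizontal) placements: rows * (cols-1) = 5 * 6 = 30
Advantage = Left - Right = 28 - 30 = -2

-2


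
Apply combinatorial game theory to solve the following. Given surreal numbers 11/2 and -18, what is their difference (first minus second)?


x = 11/2, y = -18
Converting to common denominator: 2
x = 11/2, y = -36/2
x - y = 11/2 - -18 = 47/2

47/2


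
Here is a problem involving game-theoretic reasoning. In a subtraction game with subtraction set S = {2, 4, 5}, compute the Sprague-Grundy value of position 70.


The subtraction set is S = {2, 4, 5}.
G(k) = mex{ G(k - s) : s in S, s <= k }. We compute iteratively: G(0) = 0.
G(1) = mex({}) = 0
G(2) = mex({0}) = 1
G(3) = mex({0}) = 1
G(4) = mex({0, 1}) = 2
G(5) = mex({0, 1}) = 2
G(6) = mex({0, 1, 2}) = 3
G(7) = mex({1, 2}) = 0
G(8) = mex({1, 2, 3}) = 0
G(9) = mex({0, 2}) = 1
G(10) = mex({0, 2, 3}) = 1
G(11) = mex({0, 1, 3}) = 2
Observe that G(7)..G(11) = 0, 0, 1, 1, 2 repeats G(0)..G(4) = 0, 0, 1, 1, 2.
For k >= max(S) = 5, G(k) is determined by the previous 5 values G(k-5)..G(k-1); a window of 5 consecutive values has recurred shifted by 7, so by induction G(k + 7) = G(k) for all k >= 0: the sequence is periodic from the start with period 7.
One period: G(0..6) = 0, 0, 1, 1, 2, 2, 3.
70 mod 7 = 0, so G(70) = G(0) = 0.

0


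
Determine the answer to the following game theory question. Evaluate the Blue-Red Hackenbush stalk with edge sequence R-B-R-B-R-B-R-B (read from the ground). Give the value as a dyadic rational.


Edges (from ground): R-B-R-B-R-B-R-B
By Berlekamp's sign-expansion rule, a Blue-Red Hackenbush stalk has the value of the surreal number whose sign sequence is the edge sequence with B -> + and R -> -.
Sign sequence: -+-+-+-+
Trace the sign expansion in the surreal number tree, starting from 0:
Edge 1: R (sign -) -> bounds (-inf, 0), value = -1
Edge 2: B (sign +) -> bounds (-1, 0), value = -1/2
Edge 3: R (sign -) -> bounds (-1, -1/2), value = -3/4
Edge 4: B (sign +) -> bounds (-3/4, -1/2), value = -5/8
Edge 5: R (sign -) -> bounds (-3/4, -5/8), value = -11/16
Edge 6: B (sign +) -> bounds (-11/16, -5/8), value = -21/32
Edge 7: R (sign -) -> bounds (-11/16, -21/32), value = -43/64
Edge 8: B (sign +) -> bounds (-43/64, -21/32), value = -85/128
Game value = -85/128

-85/128


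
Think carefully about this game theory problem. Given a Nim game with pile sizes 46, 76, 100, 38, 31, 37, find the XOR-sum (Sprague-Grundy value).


We need the XOR (exclusive or) of all pile sizes.
After XOR-ing pile 1 (size 46): 0 XOR 46 = 46
After XOR-ing pile 2 (size 76): 46 XOR 76 = 98
After XOR-ing pile 3 (size 100): 98 XOR 100 = 6
After XOR-ing pile 4 (size 38): 6 XOR 38 = 32
After XOR-ing pile 5 (size 31): 32 XOR 31 = 63
After XOR-ing pile 6 (size 37): 63 XOR 37 = 26
The Nim-value of this position is 26.

26


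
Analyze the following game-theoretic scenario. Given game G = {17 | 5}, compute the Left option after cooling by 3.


Original game: {17 | 5} (a switch {a | b} with a > b).
Cooling by t (for t below the temperature (a - b)/2 = 6) taxes each move by t: {a | b} cooled by t is {a - t | b + t}.
Cooling amount: t = 3
Cooled Left option: 17 - 3 = 14
Cooled Right option: 5 + 3 = 8
Cooled game: {14 | 8}
Left option = 14

14


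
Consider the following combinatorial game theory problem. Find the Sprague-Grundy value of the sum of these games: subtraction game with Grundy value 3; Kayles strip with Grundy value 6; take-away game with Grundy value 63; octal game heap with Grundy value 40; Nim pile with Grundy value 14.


By the Sprague-Grundy theorem, the Grundy value of a sum of games is the XOR of individual Grundy values.
subtraction game: Grundy value = 3. Running XOR: 0 XOR 3 = 3
Kayles strip: Grundy value = 6. Running XOR: 3 XOR 6 = 5
take-away game: Grundy value = 63. Running XOR: 5 XOR 63 = 58
octal game heap: Grundy value = 40. Running XOR: 58 XOR 40 = 18
Nim pile: Grundy value = 14. Running XOR: 18 XOR 14 = 28
The combined Grundy value is 28.

28


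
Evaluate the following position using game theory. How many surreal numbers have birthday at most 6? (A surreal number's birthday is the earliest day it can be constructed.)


Day 0: {|} = 0 is born. Count = 1.
Day n: the number of surreal numbers born by day n is 2^(n+1) - 1.
By day 0: 2^1 - 1 = 1
By day 1: 2^2 - 1 = 3
By day 2: 2^3 - 1 = 7
By day 3: 2^4 - 1 = 15
By day 4: 2^5 - 1 = 31
By day 5: 2^6 - 1 = 63
By day 6: 2^7 - 1 = 127
By day 6: 127 surreal numbers.

127


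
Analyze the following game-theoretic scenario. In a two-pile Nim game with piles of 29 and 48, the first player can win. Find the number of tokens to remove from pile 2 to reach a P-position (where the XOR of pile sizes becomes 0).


Piles: 29 and 48
Current XOR: 29 XOR 48 = 45 (non-zero, so this is an N-position).
To make the XOR zero, we need to find a move that balances the piles.
For pile 2 (size 48): target = 48 XOR 45 = 29
We reduce pile 2 from 48 to 29.
Tokens removed: 48 - 29 = 19
Verification: 29 XOR 29 = 0

19


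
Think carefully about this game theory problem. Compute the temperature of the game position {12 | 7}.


The game is {12 | 7}, a switch {a | b} with numbers a > b.
Cooling {a | b} by t gives {a - t | b + t}, which stops being hot when a - t = b + t, i.e. at t = (a - b)/2. So the temperature of a switch is (a - b)/2.
Temperature = (Left option - Right option) / 2
= (12 - (7)) / 2
= 5 / 2
= 5/2

5/2


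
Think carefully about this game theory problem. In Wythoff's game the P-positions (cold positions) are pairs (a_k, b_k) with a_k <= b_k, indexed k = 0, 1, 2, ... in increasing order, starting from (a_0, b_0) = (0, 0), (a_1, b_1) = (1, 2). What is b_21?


By Wythoff's theorem, a_k = floor(k * phi) and b_k = floor(k * phi^2) = a_k + k, where phi = (1 + sqrt(5))/2 is the golden ratio.
phi = (1 + sqrt(5))/2 = 1.618034
phi^2 = phi + 1 = 2.618034
k = 21
k * phi^2 = 21 * 2.618034 = 54.978714
b_21 = floor(k * phi^2) = 54 (check: a_21 + k = 33 + 21 = 54)

54


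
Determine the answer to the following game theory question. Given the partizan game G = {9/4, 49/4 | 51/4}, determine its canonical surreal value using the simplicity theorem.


Left options: {9/4, 49/4}, max = 49/4
Right options: {51/4}, min = 51/4
All options are numbers and max(Left) < min(Right), so by the simplicity theorem the value is the simplest (earliest-born) number strictly between 49/4 and 51/4.
No integer lies strictly between 49/4 and 51/4, so the value is the dyadic rational m/2^k in the interval with the smallest k (then m odd); search k = 1, 2, ...:
Denominator 2: 25/2 lies strictly between 49/4 and 51/4 -- found.
The simplest number in the interval is 25/2.
Game value = 25/2

25/2


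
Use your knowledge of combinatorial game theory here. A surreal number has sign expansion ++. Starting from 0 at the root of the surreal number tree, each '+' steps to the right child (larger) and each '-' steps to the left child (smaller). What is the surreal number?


Sign expansion: ++
Rule: track bounds (lo, hi), initially (-inf, +inf). On '+', the current value becomes lo and we move to the simplest number in (value, hi): value + 1 if hi = +inf, otherwise the midpoint (value + hi)/2. On '-', the current value becomes hi and we move to value - 1 if lo = -inf, otherwise the midpoint (lo + value)/2.
Start at 0.
Step 1: sign = +, move right. Bounds: (0, +inf). Value = 1
Step 2: sign = +, move right. Bounds: (1, +inf). Value = 2
The surreal number with sign expansion ++ is 2.

2


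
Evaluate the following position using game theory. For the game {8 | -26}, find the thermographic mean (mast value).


Game = {8 | -26}, a switch {a | b} with numbers a > b.
Its thermograph has left wall a - t and right wall b + t, which meet at t = (a - b)/2, where both equal (a + b)/2. So the mast (mean value) is at (a + b)/2.
Mean = (8 + (-26))/2 = -18/2 = -9

-9


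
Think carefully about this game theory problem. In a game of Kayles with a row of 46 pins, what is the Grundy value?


Kayles: a move removes 1 or 2 adjacent pins from a contiguous row.
Removing pins from a row of k leaves two independent rows (a, b) with a + b = k - 1 (one pin) or a + b = k - 2 (two pins); an end removal gives a = 0.
By Sprague-Grundy, G(k) = mex{ G(a) XOR G(b) } over all these splits. G(0) = 0.
G(1): splits (0,0):0^0=0 -> mex({0}) = 1
G(2): splits (0,1):0^1=1 (0,0):0^0=0 -> mex({0, 1}) = 2
G(3): splits (0,2):0^2=2 (1,1):1^1=0 (0,1):0^1=1 -> mex({0, 1, 2}) = 3
G(4): splits (0,3):0^3=3 (1,2):1^2=3 (0,2):0^2=2 (1,1):1^1=0 -> mex({0, 2, 3}) = 1
G(5): splits (0,4):0^1=1 (1,3):1^3=2 (2,2):2^2=0 (0,3):0^3=3 (1,2):1^2=3 -> mex({0, 1, 2, 3}) = 4
G(6) = mex({0, 1, 2, 4}) = 3
G(7) = mex({0, 1, 3, 4, 5}) = 2
G(8) = mex({0, 2, 3, 5, 6}) = 1
G(9) = mex({0, 1, 2, 3, 6, 7}) = 4
G(10) = mex({0, 1, 3, 4, 5, 7}) = 2
G(11) = mex({0, 1, 2, 3, 4, 5}) = 6
G(12) = mex({0, 1, 2, 3, 5, 6, 7}) = 4
G(13) = mex({0, 2, 3, 4, 6, 7}) = 1
G(14) = mex({0, 1, 4, 5, 6, 7}) = 2
G(15) = mex({0, 1, 2, 3, 4, 5, 6}) = 7
G(16) = mex({0, 2, 3, 5, 6, 7}) = 1
G(17) = mex({0, 1, 2, 3, 5, 6, 7}) = 4
G(18) = mex({0, 1, 2, 4, 5, 6}) = 3
G(19) = mex({0, 1, 3, 4, 5, 7}) = 2
G(20) = mex({0, 2, 3, 4, 5, 6, 7}) = 1
G(21) = mex({0, 1, 2, 3, 5, 6, 7}) = 4
G(22) = mex({0, 1, 2, 3, 4, 5, 7}) = 6
G(23) = mex({0, 1, 2, 3, 4, 5, 6}) = 7
G(24) = mex({0, 1, 2, 3, 5, 6, 7}) = 4
G(25) = mex({0, 2, 3, 4, 6, 7}) = 1
G(26) = mex({0, 1, 3, 4, 5, 6, 7}) = 2
G(27) = mex({0, 1, 2, 3, 4, 5, 6, 7}) = 8
G(28) = mex({0, 1, 2, 3, 4, 6, 7, 8}) = 5
G(29) = mex({0, 1, 2, 3, 5, 6, 7, 8, 9}) = 4
G(30) = mex({0, 1, 2, 3, 4, 5, 6, 9, 10}) = 7
G(31) = mex({0, 1, 3, 4, 5, 7, 10, 11}) = 2
G(32) = mex({0, 2, 3, 4, 5, 6, 7, 9, 11}) = 1
G(33) = mex({0, 1, 2, 3, 4, 5, 6, 7, 9, 12}) = 8
G(34) = mex({0, 1, 2, 3, 4, 5, 7, 8, 11, 12}) = 6
G(35) = mex({0, 1, 2, 3, 4, 5, 6, 8, 9, 10, 11}) = 7
G(36) = mex({0, 1, 2, 3, 5, 6, 7, 9, 10}) = 4
G(37) = mex({0, 2, 3, 4, 6, 7, 9, 10, 11, 12}) = 1
G(38) = mex({0, 1, 3, 4, 5, 6, 7, 9, 10, 11, 12}) = 2
G(39) = mex({0, 1, 2, 4, 5, 6, 7, 9, 10, 12, 14}) = 3
G(40) = mex({0, 2, 3, 4, 6, 7, 11, 12, 14}) = 1
G(41) = mex({0, 1, 2, 3, 5, 6, 7, 9, 10, 11, 12}) = 4
G(42) = mex({0, 1, 2, 3, 4, 5, 6, 9, 10}) = 7
G(43) = mex({0, 1, 3, 4, 5, 7, 9, 10, 12, 15}) = 2
G(44) = mex({0, 2, 3, 4, 5, 6, 7, 9, 10, 12, 15}) = 1
G(45) = mex({0, 1, 2, 3, 4, 5, 6, 7, 9, 10, 12, 14}) = 8
G(46) = mex({0, 1, 3, 4, 5, 7, 8, 11, 12, 14}) = 2
Therefore G(46) = 2.

2
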